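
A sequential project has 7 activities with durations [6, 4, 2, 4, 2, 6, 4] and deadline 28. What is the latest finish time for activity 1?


LF(activity 1) = deadline - sum of successor durations
Successors: activities 2 through 7 with durations [4, 2, 4, 2, 6, 4]
Sum of successor durations = 22
LF = 28 - 22 = 6

6


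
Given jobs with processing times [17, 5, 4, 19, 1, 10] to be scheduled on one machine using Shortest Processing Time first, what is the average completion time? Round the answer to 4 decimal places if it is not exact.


Sort jobs by processing time (SPT order): [1, 4, 5, 10, 17, 19]
Compute completion times sequentially:
  Job 1: processing = 1, completes at 1
  Job 2: processing = 4, completes at 5
  Job 3: processing = 5, completes at 10
  Job 4: processing = 10, completes at 20
  Job 5: processing = 17, completes at 37
  Job 6: processing = 19, completes at 56
Sum of completion times = 129
Average completion time = 129/6 = 21.5

21.5


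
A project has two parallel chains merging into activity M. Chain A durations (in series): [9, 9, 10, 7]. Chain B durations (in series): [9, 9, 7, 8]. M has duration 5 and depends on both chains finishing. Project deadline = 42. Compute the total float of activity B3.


Forward pass: ES(B3) = sum of predecessors on chain B = 18
EF = ES + duration = 18 + 7 = 25
Backward pass: LF(M) = deadline = 42; LS(M) = 42 - 5 = 37
LF(B3) = LS(M) - sum(successors on chain B) = 37 - 8 = 29
LS = LF - duration = 29 - 7 = 22
Total float = LS - ES = 22 - 18 = 4

4


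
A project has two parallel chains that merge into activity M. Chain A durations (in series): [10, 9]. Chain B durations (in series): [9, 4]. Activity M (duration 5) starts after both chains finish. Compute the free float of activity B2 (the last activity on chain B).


ES(B2) = sum of predecessors on chain B = 9
EF(B2) = ES + duration = 9 + 4 = 13
Successor of B2 is M. ES(M) = max(sum(A), sum(B)) = max(19, 13) = 19
Free float = ES(successor) - EF(current) = 19 - 13 = 6

6


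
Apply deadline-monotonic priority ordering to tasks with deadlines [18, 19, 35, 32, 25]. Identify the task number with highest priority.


Sort tasks by relative deadline (ascending):
  Task 1: deadline = 18
  Task 2: deadline = 19
  Task 5: deadline = 25
  Task 4: deadline = 32
  Task 3: deadline = 35
Priority order (highest first): [1, 2, 5, 4, 3]
Highest priority task = 1

1


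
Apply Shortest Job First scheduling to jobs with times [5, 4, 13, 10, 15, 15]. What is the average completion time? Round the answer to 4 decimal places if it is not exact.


SJF order (ascending): [4, 5, 10, 13, 15, 15]
Completion times:
  Job 1: burst=4, C=4
  Job 2: burst=5, C=9
  Job 3: burst=10, C=19
  Job 4: burst=13, C=32
  Job 5: burst=15, C=47
  Job 6: burst=15, C=62
Average completion = 173/6 = 28.8333

28.8333


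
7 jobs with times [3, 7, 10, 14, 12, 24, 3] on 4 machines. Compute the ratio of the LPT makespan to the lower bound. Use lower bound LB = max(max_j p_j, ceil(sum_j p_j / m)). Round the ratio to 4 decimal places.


LPT order: [24, 14, 12, 10, 7, 3, 3]
Machine loads after assignment: [24, 17, 15, 17]
LPT makespan = 24
Lower bound = max(max_job, ceil(total/4)) = max(24, 19) = 24
Ratio = 24 / 24 = 1.0

1.0


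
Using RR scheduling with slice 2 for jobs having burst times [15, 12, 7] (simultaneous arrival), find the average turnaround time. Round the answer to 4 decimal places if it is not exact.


Time quantum = 2
Execution trace:
  J1 runs 2 units, time = 2
  J2 runs 2 units, time = 4
  J3 runs 2 units, time = 6
  J1 runs 2 units, time = 8
  J2 runs 2 units, time = 10
  J3 runs 2 units, time = 12
  J1 runs 2 units, time = 14
  J2 runs 2 units, time = 16
  J3 runs 2 units, time = 18
  J1 runs 2 units, time = 20
  J2 runs 2 units, time = 22
  J3 runs 1 units, time = 23
  J1 runs 2 units, time = 25
  J2 runs 2 units, time = 27
  J1 runs 2 units, time = 29
  J2 runs 2 units, time = 31
  J1 runs 2 units, time = 33
  J1 runs 1 units, time = 34
Finish times: [34, 31, 23]
Average turnaround = 88/3 = 29.3333

29.3333


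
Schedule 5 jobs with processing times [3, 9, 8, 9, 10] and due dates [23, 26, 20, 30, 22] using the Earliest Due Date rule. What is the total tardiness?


Sort by due date (EDD order): [(8, 20), (10, 22), (3, 23), (9, 26), (9, 30)]
Compute completion times and tardiness:
  Job 1: p=8, d=20, C=8, tardiness=max(0,8-20)=0
  Job 2: p=10, d=22, C=18, tardiness=max(0,18-22)=0
  Job 3: p=3, d=23, C=21, tardiness=max(0,21-23)=0
  Job 4: p=9, d=26, C=30, tardiness=max(0,30-26)=4
  Job 5: p=9, d=30, C=39, tardiness=max(0,39-30)=9
Total tardiness = 13

13


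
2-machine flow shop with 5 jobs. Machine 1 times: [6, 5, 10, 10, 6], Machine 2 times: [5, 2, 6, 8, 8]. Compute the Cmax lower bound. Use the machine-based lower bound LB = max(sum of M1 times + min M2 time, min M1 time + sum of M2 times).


LB1 = sum(M1 times) + min(M2 times) = 37 + 2 = 39
LB2 = min(M1 times) + sum(M2 times) = 5 + 29 = 34
Lower bound = max(LB1, LB2) = max(39, 34) = 39

39


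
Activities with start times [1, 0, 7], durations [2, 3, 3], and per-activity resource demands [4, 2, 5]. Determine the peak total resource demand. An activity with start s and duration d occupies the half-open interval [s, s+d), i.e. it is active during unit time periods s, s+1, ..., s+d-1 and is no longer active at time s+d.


Each activity i is active on [start_i, start_i + duration_i).
Compute total resource usage per time slot:
  t=0: active resources = [2], total = 2
  t=1: active resources = [4, 2], total = 6
  t=2: active resources = [4, 2], total = 6
  t=3: active resources = [], total = 0
  t=4: active resources = [], total = 0
  t=5: active resources = [], total = 0
  t=6: active resources = [], total = 0
  t=7: active resources = [5], total = 5
  t=8: active resources = [5], total = 5
  t=9: active resources = [5], total = 5
Peak resource demand = 6

6


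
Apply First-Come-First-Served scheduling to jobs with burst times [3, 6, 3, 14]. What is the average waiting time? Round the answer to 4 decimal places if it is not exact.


FCFS order (as given): [3, 6, 3, 14]
Waiting times:
  Job 1: wait = 0
  Job 2: wait = 3
  Job 3: wait = 9
  Job 4: wait = 12
Sum of waiting times = 24
Average waiting time = 24/4 = 6.0

6.0


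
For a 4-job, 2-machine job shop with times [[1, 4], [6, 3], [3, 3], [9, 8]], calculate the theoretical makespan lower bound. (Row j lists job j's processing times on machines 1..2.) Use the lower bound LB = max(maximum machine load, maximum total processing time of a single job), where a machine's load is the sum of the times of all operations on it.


Machine loads:
  Machine 1: 1 + 6 + 3 + 9 = 19
  Machine 2: 4 + 3 + 3 + 8 = 18
Max machine load = 19
Job totals:
  Job 1: 5
  Job 2: 9
  Job 3: 6
  Job 4: 17
Max job total = 17
Lower bound = max(19, 17) = 19

19


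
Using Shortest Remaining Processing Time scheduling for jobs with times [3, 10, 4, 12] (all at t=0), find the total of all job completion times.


Since all jobs arrive at t=0, SRPT equals SPT ordering.
SPT order: [3, 4, 10, 12]
Completion times:
  Job 1: p=3, C=3
  Job 2: p=4, C=7
  Job 3: p=10, C=17
  Job 4: p=12, C=29
Total completion time = 3 + 7 + 17 + 29 = 56

56


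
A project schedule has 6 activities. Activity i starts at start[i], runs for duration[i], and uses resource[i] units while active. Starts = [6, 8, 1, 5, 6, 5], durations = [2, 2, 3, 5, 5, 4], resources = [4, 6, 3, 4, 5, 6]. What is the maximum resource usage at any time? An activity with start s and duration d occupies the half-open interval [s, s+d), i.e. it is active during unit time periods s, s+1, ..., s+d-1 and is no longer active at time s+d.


Each activity i is active on [start_i, start_i + duration_i).
Compute total resource usage per time slot:
  t=0: active resources = [], total = 0
  t=1: active resources = [3], total = 3
  t=2: active resources = [3], total = 3
  t=3: active resources = [3], total = 3
  t=4: active resources = [], total = 0
  t=5: active resources = [4, 6], total = 10
  t=6: active resources = [4, 4, 5, 6], total = 19
  t=7: active resources = [4, 4, 5, 6], total = 19
  t=8: active resources = [6, 4, 5, 6], total = 21
  t=9: active resources = [6, 4, 5], total = 15
  t=10: active resources = [5], total = 5
Peak resource demand = 21

21


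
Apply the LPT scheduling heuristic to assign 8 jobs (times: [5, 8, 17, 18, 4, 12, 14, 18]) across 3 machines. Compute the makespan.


Sort jobs in decreasing order (LPT): [18, 18, 17, 14, 12, 8, 5, 4]
Assign each job to the least loaded machine:
  Machine 1: jobs [18, 12, 4], load = 34
  Machine 2: jobs [18, 8, 5], load = 31
  Machine 3: jobs [17, 14], load = 31
Makespan = max load = 34

34


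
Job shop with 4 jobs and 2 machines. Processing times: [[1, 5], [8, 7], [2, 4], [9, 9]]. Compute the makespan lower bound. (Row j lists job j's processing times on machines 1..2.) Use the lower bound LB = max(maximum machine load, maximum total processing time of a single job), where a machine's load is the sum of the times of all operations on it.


Machine loads:
  Machine 1: 1 + 8 + 2 + 9 = 20
  Machine 2: 5 + 7 + 4 + 9 = 25
Max machine load = 25
Job totals:
  Job 1: 6
  Job 2: 15
  Job 3: 6
  Job 4: 18
Max job total = 18
Lower bound = max(25, 18) = 25

25


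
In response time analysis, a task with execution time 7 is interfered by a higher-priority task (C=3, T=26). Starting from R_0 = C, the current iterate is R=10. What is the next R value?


R_next = C + ceil(R_prev / T_hp) * C_hp
ceil(10 / 26) = ceil(0.3846) = 1
Interference = 1 * 3 = 3
R_next = 7 + 3 = 10
R_next = R_prev, so the iteration has converged (response time = 10).

10


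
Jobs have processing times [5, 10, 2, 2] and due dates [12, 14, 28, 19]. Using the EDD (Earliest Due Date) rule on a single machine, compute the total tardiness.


Sort by due date (EDD order): [(5, 12), (10, 14), (2, 19), (2, 28)]
Compute completion times and tardiness:
  Job 1: p=5, d=12, C=5, tardiness=max(0,5-12)=0
  Job 2: p=10, d=14, C=15, tardiness=max(0,15-14)=1
  Job 3: p=2, d=19, C=17, tardiness=max(0,17-19)=0
  Job 4: p=2, d=28, C=19, tardiness=max(0,19-28)=0
Total tardiness = 1

1


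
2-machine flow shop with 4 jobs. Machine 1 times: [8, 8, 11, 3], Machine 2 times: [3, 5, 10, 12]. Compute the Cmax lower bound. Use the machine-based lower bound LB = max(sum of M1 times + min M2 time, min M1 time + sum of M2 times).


LB1 = sum(M1 times) + min(M2 times) = 30 + 3 = 33
LB2 = min(M1 times) + sum(M2 times) = 3 + 30 = 33
Lower bound = max(LB1, LB2) = max(33, 33) = 33

33


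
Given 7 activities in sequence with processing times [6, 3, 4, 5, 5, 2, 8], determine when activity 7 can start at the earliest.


Activity 7 starts after activities 1 through 6 complete.
Predecessor durations: [6, 3, 4, 5, 5, 2]
ES = 6 + 3 + 4 + 5 + 5 + 2 = 25

25


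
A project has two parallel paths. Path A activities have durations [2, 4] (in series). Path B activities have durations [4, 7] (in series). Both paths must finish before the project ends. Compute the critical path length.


Path A total = 2 + 4 = 6
Path B total = 4 + 7 = 11
Critical path = longest path = max(6, 11) = 11

11


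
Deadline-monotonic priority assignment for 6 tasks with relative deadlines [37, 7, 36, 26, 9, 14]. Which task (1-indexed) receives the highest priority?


Sort tasks by relative deadline (ascending):
  Task 2: deadline = 7
  Task 5: deadline = 9
  Task 6: deadline = 14
  Task 4: deadline = 26
  Task 3: deadline = 36
  Task 1: deadline = 37
Priority order (highest first): [2, 5, 6, 4, 3, 1]
Highest priority task = 2

2


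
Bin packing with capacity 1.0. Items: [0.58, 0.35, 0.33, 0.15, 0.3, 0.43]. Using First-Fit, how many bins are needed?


Place items sequentially using First-Fit:
  Item 0.58 -> new Bin 1
  Item 0.35 -> Bin 1 (now 0.93)
  Item 0.33 -> new Bin 2
  Item 0.15 -> Bin 2 (now 0.48)
  Item 0.3 -> Bin 2 (now 0.78)
  Item 0.43 -> new Bin 3
Total bins used = 3

3


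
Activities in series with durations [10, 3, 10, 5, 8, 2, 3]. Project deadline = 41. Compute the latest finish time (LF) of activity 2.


LF(activity 2) = deadline - sum of successor durations
Successors: activities 3 through 7 with durations [10, 5, 8, 2, 3]
Sum of successor durations = 28
LF = 41 - 28 = 13

13


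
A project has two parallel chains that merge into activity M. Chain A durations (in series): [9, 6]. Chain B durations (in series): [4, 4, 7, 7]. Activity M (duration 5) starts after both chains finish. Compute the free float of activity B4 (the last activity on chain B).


ES(B4) = sum of predecessors on chain B = 15
EF(B4) = ES + duration = 15 + 7 = 22
Successor of B4 is M. ES(M) = max(sum(A), sum(B)) = max(15, 22) = 22
Free float = ES(successor) - EF(current) = 22 - 22 = 0

0


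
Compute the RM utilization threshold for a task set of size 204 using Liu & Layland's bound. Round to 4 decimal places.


Compute 2^(1/204) = 1.0034035593
Subtract 1: 1.0034035593 - 1 = 0.0034035593
Multiply by n: 204 * 0.0034035593 = 0.6943260972
Round to 4 dp: 0.6943

0.6943


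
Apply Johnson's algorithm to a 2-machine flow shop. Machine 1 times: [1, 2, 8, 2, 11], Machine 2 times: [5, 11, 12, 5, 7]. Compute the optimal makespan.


Apply Johnson's rule:
  Group 1 (a <= b): [(1, 1, 5), (2, 2, 11), (4, 2, 5), (3, 8, 12)]
  Group 2 (a > b): [(5, 11, 7)]
Optimal job order: [1, 2, 4, 3, 5]
Schedule:
  Job 1: M1 done at 1, M2 done at 6
  Job 2: M1 done at 3, M2 done at 17
  Job 4: M1 done at 5, M2 done at 22
  Job 3: M1 done at 13, M2 done at 34
  Job 5: M1 done at 24, M2 done at 41
Makespan = 41

41


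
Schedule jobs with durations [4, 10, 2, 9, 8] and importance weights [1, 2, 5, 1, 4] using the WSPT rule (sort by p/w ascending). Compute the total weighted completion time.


Compute p/w ratios and sort ascending (WSPT): [(2, 5), (8, 4), (4, 1), (10, 2), (9, 1)]
Compute weighted completion times:
  Job (p=2,w=5): C=2, w*C=5*2=10
  Job (p=8,w=4): C=10, w*C=4*10=40
  Job (p=4,w=1): C=14, w*C=1*14=14
  Job (p=10,w=2): C=24, w*C=2*24=48
  Job (p=9,w=1): C=33, w*C=1*33=33
Total weighted completion time = 145

145


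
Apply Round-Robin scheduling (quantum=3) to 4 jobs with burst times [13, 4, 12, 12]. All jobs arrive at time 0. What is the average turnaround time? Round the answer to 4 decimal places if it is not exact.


Time quantum = 3
Execution trace:
  J1 runs 3 units, time = 3
  J2 runs 3 units, time = 6
  J3 runs 3 units, time = 9
  J4 runs 3 units, time = 12
  J1 runs 3 units, time = 15
  J2 runs 1 units, time = 16
  J3 runs 3 units, time = 19
  J4 runs 3 units, time = 22
  J1 runs 3 units, time = 25
  J3 runs 3 units, time = 28
  J4 runs 3 units, time = 31
  J1 runs 3 units, time = 34
  J3 runs 3 units, time = 37
  J4 runs 3 units, time = 40
  J1 runs 1 units, time = 41
Finish times: [41, 16, 37, 40]
Average turnaround = 134/4 = 33.5

33.5


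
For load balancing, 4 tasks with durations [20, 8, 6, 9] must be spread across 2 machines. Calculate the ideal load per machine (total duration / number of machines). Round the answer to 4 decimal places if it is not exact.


Total processing time = 20 + 8 + 6 + 9 = 43
Number of machines = 2
Ideal balanced load = 43 / 2 = 21.5

21.5


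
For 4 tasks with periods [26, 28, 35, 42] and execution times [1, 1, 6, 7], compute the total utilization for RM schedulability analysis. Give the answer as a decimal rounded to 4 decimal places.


Compute individual utilizations (exact fractions):
  Task 1: C/T = 1/26 (approx. 0.0385)
  Task 2: C/T = 1/28 (approx. 0.0357)
  Task 3: C/T = 6/35 (approx. 0.1714)
  Task 4: C/T = 7/42 = 1/6 (approx. 0.1667)
Total utilization U = 1/26 + 1/28 + 6/35 + 1/6 = 2251/5460
Rounded to 4 decimal places: U = 0.4123
RM (Liu & Layland) bound for 4 tasks = 0.756828; compare with U = 2251/5460 (approx. 0.412271)
U <= bound, so schedulable by RM sufficient condition.

0.4123


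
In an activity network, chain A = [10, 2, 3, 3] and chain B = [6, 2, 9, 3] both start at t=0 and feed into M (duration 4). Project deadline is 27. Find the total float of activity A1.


Forward pass: ES(A1) = sum of predecessors on chain A = 0
EF = ES + duration = 0 + 10 = 10
Backward pass: LF(M) = deadline = 27; LS(M) = 27 - 4 = 23
LF(A1) = LS(M) - sum(successors on chain A) = 23 - 8 = 15
LS = LF - duration = 15 - 10 = 5
Total float = LS - ES = 5 - 0 = 5

5


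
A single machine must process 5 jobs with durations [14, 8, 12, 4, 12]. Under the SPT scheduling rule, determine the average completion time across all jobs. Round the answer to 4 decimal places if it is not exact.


Sort jobs by processing time (SPT order): [4, 8, 12, 12, 14]
Compute completion times sequentially:
  Job 1: processing = 4, completes at 4
  Job 2: processing = 8, completes at 12
  Job 3: processing = 12, completes at 24
  Job 4: processing = 12, completes at 36
  Job 5: processing = 14, completes at 50
Sum of completion times = 126
Average completion time = 126/5 = 25.2

25.2


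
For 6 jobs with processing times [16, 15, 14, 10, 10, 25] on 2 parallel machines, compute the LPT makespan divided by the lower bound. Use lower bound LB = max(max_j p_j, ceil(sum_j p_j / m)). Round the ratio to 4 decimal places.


LPT order: [25, 16, 15, 14, 10, 10]
Machine loads after assignment: [49, 41]
LPT makespan = 49
Lower bound = max(max_job, ceil(total/2)) = max(25, 45) = 45
Ratio = 49 / 45 = 1.0889

1.0889


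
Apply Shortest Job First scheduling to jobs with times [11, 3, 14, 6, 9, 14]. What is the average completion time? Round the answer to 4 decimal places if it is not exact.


SJF order (ascending): [3, 6, 9, 11, 14, 14]
Completion times:
  Job 1: burst=3, C=3
  Job 2: burst=6, C=9
  Job 3: burst=9, C=18
  Job 4: burst=11, C=29
  Job 5: burst=14, C=43
  Job 6: burst=14, C=57
Average completion = 159/6 = 26.5

26.5


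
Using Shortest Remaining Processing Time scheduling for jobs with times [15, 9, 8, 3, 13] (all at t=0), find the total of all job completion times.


Since all jobs arrive at t=0, SRPT equals SPT ordering.
SPT order: [3, 8, 9, 13, 15]
Completion times:
  Job 1: p=3, C=3
  Job 2: p=8, C=11
  Job 3: p=9, C=20
  Job 4: p=13, C=33
  Job 5: p=15, C=48
Total completion time = 3 + 11 + 20 + 33 + 48 = 115

115


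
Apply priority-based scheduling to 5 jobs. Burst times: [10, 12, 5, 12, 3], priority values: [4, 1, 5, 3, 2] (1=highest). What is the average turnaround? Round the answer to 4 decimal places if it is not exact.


Sort by priority (ascending = highest first):
Order: [(1, 12), (2, 3), (3, 12), (4, 10), (5, 5)]
Completion times:
  Priority 1, burst=12, C=12
  Priority 2, burst=3, C=15
  Priority 3, burst=12, C=27
  Priority 4, burst=10, C=37
  Priority 5, burst=5, C=42
Average turnaround = 133/5 = 26.6

26.6


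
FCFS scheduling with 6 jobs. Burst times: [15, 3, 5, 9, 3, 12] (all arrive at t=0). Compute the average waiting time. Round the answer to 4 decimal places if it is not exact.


FCFS order (as given): [15, 3, 5, 9, 3, 12]
Waiting times:
  Job 1: wait = 0
  Job 2: wait = 15
  Job 3: wait = 18
  Job 4: wait = 23
  Job 5: wait = 32
  Job 6: wait = 35
Sum of waiting times = 123
Average waiting time = 123/6 = 20.5

20.5


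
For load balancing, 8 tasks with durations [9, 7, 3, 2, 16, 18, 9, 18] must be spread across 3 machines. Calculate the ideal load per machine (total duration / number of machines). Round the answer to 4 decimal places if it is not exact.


Total processing time = 9 + 7 + 3 + 2 + 16 + 18 + 9 + 18 = 82
Number of machines = 3
Ideal balanced load = 82 / 3 = 27.3333

27.3333


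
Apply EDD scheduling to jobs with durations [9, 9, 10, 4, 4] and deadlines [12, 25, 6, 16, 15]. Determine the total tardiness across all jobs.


Sort by due date (EDD order): [(10, 6), (9, 12), (4, 15), (4, 16), (9, 25)]
Compute completion times and tardiness:
  Job 1: p=10, d=6, C=10, tardiness=max(0,10-6)=4
  Job 2: p=9, d=12, C=19, tardiness=max(0,19-12)=7
  Job 3: p=4, d=15, C=23, tardiness=max(0,23-15)=8
  Job 4: p=4, d=16, C=27, tardiness=max(0,27-16)=11
  Job 5: p=9, d=25, C=36, tardiness=max(0,36-25)=11
Total tardiness = 41

41


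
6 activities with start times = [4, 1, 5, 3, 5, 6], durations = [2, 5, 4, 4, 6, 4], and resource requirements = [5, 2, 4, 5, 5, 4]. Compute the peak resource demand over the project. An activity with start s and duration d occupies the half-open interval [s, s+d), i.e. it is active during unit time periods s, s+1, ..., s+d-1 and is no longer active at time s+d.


Each activity i is active on [start_i, start_i + duration_i).
Compute total resource usage per time slot:
  t=0: active resources = [], total = 0
  t=1: active resources = [2], total = 2
  t=2: active resources = [2], total = 2
  t=3: active resources = [2, 5], total = 7
  t=4: active resources = [5, 2, 5], total = 12
  t=5: active resources = [5, 2, 4, 5, 5], total = 21
  t=6: active resources = [4, 5, 5, 4], total = 18
  t=7: active resources = [4, 5, 4], total = 13
  t=8: active resources = [4, 5, 4], total = 13
  t=9: active resources = [5, 4], total = 9
  t=10: active resources = [5], total = 5
Peak resource demand = 21

21


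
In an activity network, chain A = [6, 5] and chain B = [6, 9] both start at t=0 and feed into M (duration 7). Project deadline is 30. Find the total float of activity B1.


Forward pass: ES(B1) = sum of predecessors on chain B = 0
EF = ES + duration = 0 + 6 = 6
Backward pass: LF(M) = deadline = 30; LS(M) = 30 - 7 = 23
LF(B1) = LS(M) - sum(successors on chain B) = 23 - 9 = 14
LS = LF - duration = 14 - 6 = 8
Total float = LS - ES = 8 - 0 = 8

8


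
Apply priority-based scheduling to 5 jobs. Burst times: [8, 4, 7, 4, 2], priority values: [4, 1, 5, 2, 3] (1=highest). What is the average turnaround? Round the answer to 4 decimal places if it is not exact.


Sort by priority (ascending = highest first):
Order: [(1, 4), (2, 4), (3, 2), (4, 8), (5, 7)]
Completion times:
  Priority 1, burst=4, C=4
  Priority 2, burst=4, C=8
  Priority 3, burst=2, C=10
  Priority 4, burst=8, C=18
  Priority 5, burst=7, C=25
Average turnaround = 65/5 = 13.0

13.0


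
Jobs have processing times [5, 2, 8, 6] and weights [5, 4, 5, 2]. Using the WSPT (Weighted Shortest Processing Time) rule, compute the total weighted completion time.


Compute p/w ratios and sort ascending (WSPT): [(2, 4), (5, 5), (8, 5), (6, 2)]
Compute weighted completion times:
  Job (p=2,w=4): C=2, w*C=4*2=8
  Job (p=5,w=5): C=7, w*C=5*7=35
  Job (p=8,w=5): C=15, w*C=5*15=75
  Job (p=6,w=2): C=21, w*C=2*21=42
Total weighted completion time = 160

160


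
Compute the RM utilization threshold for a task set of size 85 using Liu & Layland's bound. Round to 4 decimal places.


Compute 2^(1/85) = 1.0081880126
Subtract 1: 1.0081880126 - 1 = 0.0081880126
Multiply by n: 85 * 0.0081880126 = 0.6959810710
Round to 4 dp: 0.6960

0.6960


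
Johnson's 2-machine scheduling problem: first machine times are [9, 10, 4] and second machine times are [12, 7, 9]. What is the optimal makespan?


Apply Johnson's rule:
  Group 1 (a <= b): [(3, 4, 9), (1, 9, 12)]
  Group 2 (a > b): [(2, 10, 7)]
Optimal job order: [3, 1, 2]
Schedule:
  Job 3: M1 done at 4, M2 done at 13
  Job 1: M1 done at 13, M2 done at 25
  Job 2: M1 done at 23, M2 done at 32
Makespan = 32

32


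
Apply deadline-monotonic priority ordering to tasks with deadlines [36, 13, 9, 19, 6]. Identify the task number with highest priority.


Sort tasks by relative deadline (ascending):
  Task 5: deadline = 6
  Task 3: deadline = 9
  Task 2: deadline = 13
  Task 4: deadline = 19
  Task 1: deadline = 36
Priority order (highest first): [5, 3, 2, 4, 1]
Highest priority task = 5

5


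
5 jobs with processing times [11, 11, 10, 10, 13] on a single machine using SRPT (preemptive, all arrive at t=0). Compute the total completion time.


Since all jobs arrive at t=0, SRPT equals SPT ordering.
SPT order: [10, 10, 11, 11, 13]
Completion times:
  Job 1: p=10, C=10
  Job 2: p=10, C=20
  Job 3: p=11, C=31
  Job 4: p=11, C=42
  Job 5: p=13, C=55
Total completion time = 10 + 20 + 31 + 42 + 55 = 158

158


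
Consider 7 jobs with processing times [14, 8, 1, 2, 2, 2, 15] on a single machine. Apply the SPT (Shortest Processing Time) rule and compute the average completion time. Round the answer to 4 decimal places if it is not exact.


Sort jobs by processing time (SPT order): [1, 2, 2, 2, 8, 14, 15]
Compute completion times sequentially:
  Job 1: processing = 1, completes at 1
  Job 2: processing = 2, completes at 3
  Job 3: processing = 2, completes at 5
  Job 4: processing = 2, completes at 7
  Job 5: processing = 8, completes at 15
  Job 6: processing = 14, completes at 29
  Job 7: processing = 15, completes at 44
Sum of completion times = 104
Average completion time = 104/7 = 14.8571

14.8571


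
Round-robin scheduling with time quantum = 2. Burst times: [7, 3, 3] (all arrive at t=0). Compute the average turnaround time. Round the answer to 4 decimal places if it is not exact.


Time quantum = 2
Execution trace:
  J1 runs 2 units, time = 2
  J2 runs 2 units, time = 4
  J3 runs 2 units, time = 6
  J1 runs 2 units, time = 8
  J2 runs 1 units, time = 9
  J3 runs 1 units, time = 10
  J1 runs 2 units, time = 12
  J1 runs 1 units, time = 13
Finish times: [13, 9, 10]
Average turnaround = 32/3 = 10.6667

10.6667


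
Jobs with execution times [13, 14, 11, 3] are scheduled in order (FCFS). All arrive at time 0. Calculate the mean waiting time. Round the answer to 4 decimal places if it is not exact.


FCFS order (as given): [13, 14, 11, 3]
Waiting times:
  Job 1: wait = 0
  Job 2: wait = 13
  Job 3: wait = 27
  Job 4: wait = 38
Sum of waiting times = 78
Average waiting time = 78/4 = 19.5

19.5


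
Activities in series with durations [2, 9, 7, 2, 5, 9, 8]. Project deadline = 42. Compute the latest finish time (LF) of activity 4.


LF(activity 4) = deadline - sum of successor durations
Successors: activities 5 through 7 with durations [5, 9, 8]
Sum of successor durations = 22
LF = 42 - 22 = 20

20


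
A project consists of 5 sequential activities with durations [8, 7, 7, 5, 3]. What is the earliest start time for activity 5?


Activity 5 starts after activities 1 through 4 complete.
Predecessor durations: [8, 7, 7, 5]
ES = 8 + 7 + 7 + 5 = 27

27


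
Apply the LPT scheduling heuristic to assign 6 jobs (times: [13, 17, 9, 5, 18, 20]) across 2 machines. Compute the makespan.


Sort jobs in decreasing order (LPT): [20, 18, 17, 13, 9, 5]
Assign each job to the least loaded machine:
  Machine 1: jobs [20, 13, 9], load = 42
  Machine 2: jobs [18, 17, 5], load = 40
Makespan = max load = 42

42


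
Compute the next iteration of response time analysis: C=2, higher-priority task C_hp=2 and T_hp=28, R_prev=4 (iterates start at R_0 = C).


R_next = C + ceil(R_prev / T_hp) * C_hp
ceil(4 / 28) = ceil(0.1429) = 1
Interference = 1 * 2 = 2
R_next = 2 + 2 = 4
R_next = R_prev, so the iteration has converged (response time = 4).

4


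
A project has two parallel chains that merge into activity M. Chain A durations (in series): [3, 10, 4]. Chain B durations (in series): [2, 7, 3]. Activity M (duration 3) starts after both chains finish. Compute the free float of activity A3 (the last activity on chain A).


ES(A3) = sum of predecessors on chain A = 13
EF(A3) = ES + duration = 13 + 4 = 17
Successor of A3 is M. ES(M) = max(sum(A), sum(B)) = max(17, 12) = 17
Free float = ES(successor) - EF(current) = 17 - 17 = 0

0


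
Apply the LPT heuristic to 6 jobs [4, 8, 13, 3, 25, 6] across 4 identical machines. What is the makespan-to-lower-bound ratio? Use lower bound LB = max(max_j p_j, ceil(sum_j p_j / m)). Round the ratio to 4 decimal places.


LPT order: [25, 13, 8, 6, 4, 3]
Machine loads after assignment: [25, 13, 11, 10]
LPT makespan = 25
Lower bound = max(max_job, ceil(total/4)) = max(25, 15) = 25
Ratio = 25 / 25 = 1.0

1.0


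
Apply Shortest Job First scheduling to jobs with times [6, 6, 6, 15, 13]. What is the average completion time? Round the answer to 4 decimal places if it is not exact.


SJF order (ascending): [6, 6, 6, 13, 15]
Completion times:
  Job 1: burst=6, C=6
  Job 2: burst=6, C=12
  Job 3: burst=6, C=18
  Job 4: burst=13, C=31
  Job 5: burst=15, C=46
Average completion = 113/5 = 22.6

22.6


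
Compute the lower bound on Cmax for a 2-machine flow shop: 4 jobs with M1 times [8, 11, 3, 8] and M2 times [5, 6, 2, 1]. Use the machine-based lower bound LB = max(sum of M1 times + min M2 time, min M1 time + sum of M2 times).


LB1 = sum(M1 times) + min(M2 times) = 30 + 1 = 31
LB2 = min(M1 times) + sum(M2 times) = 3 + 14 = 17
Lower bound = max(LB1, LB2) = max(31, 17) = 31

31


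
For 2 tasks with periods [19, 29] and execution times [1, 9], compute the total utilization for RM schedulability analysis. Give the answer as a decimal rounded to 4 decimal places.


Compute individual utilizations (exact fractions):
  Task 1: C/T = 1/19 (approx. 0.0526)
  Task 2: C/T = 9/29 (approx. 0.3103)
Total utilization U = 1/19 + 9/29 = 200/551
Rounded to 4 decimal places: U = 0.3630
RM (Liu & Layland) bound for 2 tasks = 0.828427; compare with U = 200/551 (approx. 0.362976)
U <= bound, so schedulable by RM sufficient condition.

0.3630


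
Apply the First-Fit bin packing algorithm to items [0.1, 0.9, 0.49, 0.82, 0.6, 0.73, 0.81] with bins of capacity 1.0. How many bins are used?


Place items sequentially using First-Fit:
  Item 0.1 -> new Bin 1
  Item 0.9 -> Bin 1 (now 1.0)
  Item 0.49 -> new Bin 2
  Item 0.82 -> new Bin 3
  Item 0.6 -> new Bin 4
  Item 0.73 -> new Bin 5
  Item 0.81 -> new Bin 6
Total bins used = 6

6


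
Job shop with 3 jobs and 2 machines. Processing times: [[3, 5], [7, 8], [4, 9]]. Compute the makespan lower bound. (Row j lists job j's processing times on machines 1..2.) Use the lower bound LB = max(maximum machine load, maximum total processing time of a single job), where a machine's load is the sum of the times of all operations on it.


Machine loads:
  Machine 1: 3 + 7 + 4 = 14
  Machine 2: 5 + 8 + 9 = 22
Max machine load = 22
Job totals:
  Job 1: 8
  Job 2: 15
  Job 3: 13
Max job total = 15
Lower bound = max(22, 15) = 22

22


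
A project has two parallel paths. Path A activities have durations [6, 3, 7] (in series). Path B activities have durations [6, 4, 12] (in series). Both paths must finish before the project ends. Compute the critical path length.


Path A total = 6 + 3 + 7 = 16
Path B total = 6 + 4 + 12 = 22
Critical path = longest path = max(16, 22) = 22

22


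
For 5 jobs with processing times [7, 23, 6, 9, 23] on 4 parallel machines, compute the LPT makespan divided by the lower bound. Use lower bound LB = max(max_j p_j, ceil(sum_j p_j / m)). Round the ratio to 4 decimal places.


LPT order: [23, 23, 9, 7, 6]
Machine loads after assignment: [23, 23, 9, 13]
LPT makespan = 23
Lower bound = max(max_job, ceil(total/4)) = max(23, 17) = 23
Ratio = 23 / 23 = 1.0

1.0


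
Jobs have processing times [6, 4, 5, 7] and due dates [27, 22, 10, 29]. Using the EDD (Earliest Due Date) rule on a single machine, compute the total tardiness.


Sort by due date (EDD order): [(5, 10), (4, 22), (6, 27), (7, 29)]
Compute completion times and tardiness:
  Job 1: p=5, d=10, C=5, tardiness=max(0,5-10)=0
  Job 2: p=4, d=22, C=9, tardiness=max(0,9-22)=0
  Job 3: p=6, d=27, C=15, tardiness=max(0,15-27)=0
  Job 4: p=7, d=29, C=22, tardiness=max(0,22-29)=0
Total tardiness = 0

0


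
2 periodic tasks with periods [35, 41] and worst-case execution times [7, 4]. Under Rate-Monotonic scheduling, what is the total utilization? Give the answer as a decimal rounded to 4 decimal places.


Compute individual utilizations (exact fractions):
  Task 1: C/T = 7/35 = 1/5 (approx. 0.2)
  Task 2: C/T = 4/41 (approx. 0.0976)
Total utilization U = 1/5 + 4/41 = 61/205
Rounded to 4 decimal places: U = 0.2976
RM (Liu & Layland) bound for 2 tasks = 0.828427; compare with U = 61/205 (approx. 0.297561)
U <= bound, so schedulable by RM sufficient condition.

0.2976


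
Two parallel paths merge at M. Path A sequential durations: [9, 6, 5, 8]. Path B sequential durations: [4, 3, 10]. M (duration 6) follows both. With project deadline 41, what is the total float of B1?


Forward pass: ES(B1) = sum of predecessors on chain B = 0
EF = ES + duration = 0 + 4 = 4
Backward pass: LF(M) = deadline = 41; LS(M) = 41 - 6 = 35
LF(B1) = LS(M) - sum(successors on chain B) = 35 - 13 = 22
LS = LF - duration = 22 - 4 = 18
Total float = LS - ES = 18 - 0 = 18

18


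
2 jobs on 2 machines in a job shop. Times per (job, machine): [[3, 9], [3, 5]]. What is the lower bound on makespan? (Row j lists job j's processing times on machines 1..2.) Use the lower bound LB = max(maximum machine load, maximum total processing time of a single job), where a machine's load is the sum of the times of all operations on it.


Machine loads:
  Machine 1: 3 + 3 = 6
  Machine 2: 9 + 5 = 14
Max machine load = 14
Job totals:
  Job 1: 12
  Job 2: 8
Max job total = 12
Lower bound = max(14, 12) = 14

14


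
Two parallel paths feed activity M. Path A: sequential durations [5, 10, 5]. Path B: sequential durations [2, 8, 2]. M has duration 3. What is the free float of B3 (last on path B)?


ES(B3) = sum of predecessors on chain B = 10
EF(B3) = ES + duration = 10 + 2 = 12
Successor of B3 is M. ES(M) = max(sum(A), sum(B)) = max(20, 12) = 20
Free float = ES(successor) - EF(current) = 20 - 12 = 8

8


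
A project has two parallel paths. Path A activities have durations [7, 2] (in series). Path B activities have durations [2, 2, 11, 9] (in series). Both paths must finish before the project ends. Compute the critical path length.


Path A total = 7 + 2 = 9
Path B total = 2 + 2 + 11 + 9 = 24
Critical path = longest path = max(9, 24) = 24

24


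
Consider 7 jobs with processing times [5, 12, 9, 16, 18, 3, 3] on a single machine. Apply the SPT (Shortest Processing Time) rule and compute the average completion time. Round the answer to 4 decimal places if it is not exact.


Sort jobs by processing time (SPT order): [3, 3, 5, 9, 12, 16, 18]
Compute completion times sequentially:
  Job 1: processing = 3, completes at 3
  Job 2: processing = 3, completes at 6
  Job 3: processing = 5, completes at 11
  Job 4: processing = 9, completes at 20
  Job 5: processing = 12, completes at 32
  Job 6: processing = 16, completes at 48
  Job 7: processing = 18, completes at 66
Sum of completion times = 186
Average completion time = 186/7 = 26.5714

26.5714


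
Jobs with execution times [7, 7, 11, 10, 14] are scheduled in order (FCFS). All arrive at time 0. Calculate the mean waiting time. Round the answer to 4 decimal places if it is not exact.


FCFS order (as given): [7, 7, 11, 10, 14]
Waiting times:
  Job 1: wait = 0
  Job 2: wait = 7
  Job 3: wait = 14
  Job 4: wait = 25
  Job 5: wait = 35
Sum of waiting times = 81
Average waiting time = 81/5 = 16.2

16.2


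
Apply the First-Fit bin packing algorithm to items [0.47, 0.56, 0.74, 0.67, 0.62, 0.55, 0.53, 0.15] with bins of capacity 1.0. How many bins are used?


Place items sequentially using First-Fit:
  Item 0.47 -> new Bin 1
  Item 0.56 -> new Bin 2
  Item 0.74 -> new Bin 3
  Item 0.67 -> new Bin 4
  Item 0.62 -> new Bin 5
  Item 0.55 -> new Bin 6
  Item 0.53 -> Bin 1 (now 1.0)
  Item 0.15 -> Bin 2 (now 0.71)
Total bins used = 6

6


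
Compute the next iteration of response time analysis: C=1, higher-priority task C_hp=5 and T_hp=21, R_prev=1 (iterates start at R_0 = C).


R_next = C + ceil(R_prev / T_hp) * C_hp
ceil(1 / 21) = ceil(0.0476) = 1
Interference = 1 * 5 = 5
R_next = 1 + 5 = 6

6


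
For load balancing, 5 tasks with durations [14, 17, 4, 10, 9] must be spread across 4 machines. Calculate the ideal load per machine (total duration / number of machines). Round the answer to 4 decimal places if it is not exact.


Total processing time = 14 + 17 + 4 + 10 + 9 = 54
Number of machines = 4
Ideal balanced load = 54 / 4 = 13.5

13.5


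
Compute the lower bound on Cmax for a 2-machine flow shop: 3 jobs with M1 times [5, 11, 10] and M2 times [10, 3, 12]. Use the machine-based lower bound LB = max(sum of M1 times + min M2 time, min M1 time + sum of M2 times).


LB1 = sum(M1 times) + min(M2 times) = 26 + 3 = 29
LB2 = min(M1 times) + sum(M2 times) = 5 + 25 = 30
Lower bound = max(LB1, LB2) = max(29, 30) = 30

30


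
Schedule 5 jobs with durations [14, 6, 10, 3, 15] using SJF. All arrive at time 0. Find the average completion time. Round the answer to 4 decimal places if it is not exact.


SJF order (ascending): [3, 6, 10, 14, 15]
Completion times:
  Job 1: burst=3, C=3
  Job 2: burst=6, C=9
  Job 3: burst=10, C=19
  Job 4: burst=14, C=33
  Job 5: burst=15, C=48
Average completion = 112/5 = 22.4

22.4


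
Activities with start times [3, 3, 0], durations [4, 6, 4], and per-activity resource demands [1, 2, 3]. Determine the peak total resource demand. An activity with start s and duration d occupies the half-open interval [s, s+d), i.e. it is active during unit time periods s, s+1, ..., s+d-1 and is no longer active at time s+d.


Each activity i is active on [start_i, start_i + duration_i).
Compute total resource usage per time slot:
  t=0: active resources = [3], total = 3
  t=1: active resources = [3], total = 3
  t=2: active resources = [3], total = 3
  t=3: active resources = [1, 2, 3], total = 6
  t=4: active resources = [1, 2], total = 3
  t=5: active resources = [1, 2], total = 3
  t=6: active resources = [1, 2], total = 3
  t=7: active resources = [2], total = 2
  t=8: active resources = [2], total = 2
Peak resource demand = 6

6


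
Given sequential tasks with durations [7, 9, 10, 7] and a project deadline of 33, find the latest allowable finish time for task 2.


LF(activity 2) = deadline - sum of successor durations
Successors: activities 3 through 4 with durations [10, 7]
Sum of successor durations = 17
LF = 33 - 17 = 16

16


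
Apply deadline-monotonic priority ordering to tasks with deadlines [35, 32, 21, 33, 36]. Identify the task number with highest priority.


Sort tasks by relative deadline (ascending):
  Task 3: deadline = 21
  Task 2: deadline = 32
  Task 4: deadline = 33
  Task 1: deadline = 35
  Task 5: deadline = 36
Priority order (highest first): [3, 2, 4, 1, 5]
Highest priority task = 3

3


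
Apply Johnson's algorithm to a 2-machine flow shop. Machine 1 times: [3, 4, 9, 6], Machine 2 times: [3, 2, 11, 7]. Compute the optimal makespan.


Apply Johnson's rule:
  Group 1 (a <= b): [(1, 3, 3), (4, 6, 7), (3, 9, 11)]
  Group 2 (a > b): [(2, 4, 2)]
Optimal job order: [1, 4, 3, 2]
Schedule:
  Job 1: M1 done at 3, M2 done at 6
  Job 4: M1 done at 9, M2 done at 16
  Job 3: M1 done at 18, M2 done at 29
  Job 2: M1 done at 22, M2 done at 31
Makespan = 31

31


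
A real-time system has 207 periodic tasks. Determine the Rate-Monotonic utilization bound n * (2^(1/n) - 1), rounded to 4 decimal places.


Compute 2^(1/207) = 1.0033541497
Subtract 1: 1.0033541497 - 1 = 0.0033541497
Multiply by n: 207 * 0.0033541497 = 0.6943089879
Round to 4 dp: 0.6943

0.6943


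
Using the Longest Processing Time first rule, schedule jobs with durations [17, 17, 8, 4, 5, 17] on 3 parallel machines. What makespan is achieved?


Sort jobs in decreasing order (LPT): [17, 17, 17, 8, 5, 4]
Assign each job to the least loaded machine:
  Machine 1: jobs [17, 8], load = 25
  Machine 2: jobs [17, 5], load = 22
  Machine 3: jobs [17, 4], load = 21
Makespan = max load = 25

25


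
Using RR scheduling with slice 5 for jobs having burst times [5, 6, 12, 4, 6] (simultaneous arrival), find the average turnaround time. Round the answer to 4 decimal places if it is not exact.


Time quantum = 5
Execution trace:
  J1 runs 5 units, time = 5
  J2 runs 5 units, time = 10
  J3 runs 5 units, time = 15
  J4 runs 4 units, time = 19
  J5 runs 5 units, time = 24
  J2 runs 1 units, time = 25
  J3 runs 5 units, time = 30
  J5 runs 1 units, time = 31
  J3 runs 2 units, time = 33
Finish times: [5, 25, 33, 19, 31]
Average turnaround = 113/5 = 22.6

22.6


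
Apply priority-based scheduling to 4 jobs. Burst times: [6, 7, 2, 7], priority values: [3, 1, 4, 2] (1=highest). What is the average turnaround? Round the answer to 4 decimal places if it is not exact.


Sort by priority (ascending = highest first):
Order: [(1, 7), (2, 7), (3, 6), (4, 2)]
Completion times:
  Priority 1, burst=7, C=7
  Priority 2, burst=7, C=14
  Priority 3, burst=6, C=20
  Priority 4, burst=2, C=22
Average turnaround = 63/4 = 15.75

15.75
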